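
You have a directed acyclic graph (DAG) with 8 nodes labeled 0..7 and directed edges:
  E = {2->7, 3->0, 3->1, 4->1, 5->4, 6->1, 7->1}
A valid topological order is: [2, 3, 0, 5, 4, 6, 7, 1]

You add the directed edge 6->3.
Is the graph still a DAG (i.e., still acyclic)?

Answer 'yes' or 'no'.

Given toposort: [2, 3, 0, 5, 4, 6, 7, 1]
Position of 6: index 5; position of 3: index 1
New edge 6->3: backward (u after v in old order)
Backward edge: old toposort is now invalid. Check if this creates a cycle.
Does 3 already reach 6? Reachable from 3: [0, 1, 3]. NO -> still a DAG (reorder needed).
Still a DAG? yes

Answer: yes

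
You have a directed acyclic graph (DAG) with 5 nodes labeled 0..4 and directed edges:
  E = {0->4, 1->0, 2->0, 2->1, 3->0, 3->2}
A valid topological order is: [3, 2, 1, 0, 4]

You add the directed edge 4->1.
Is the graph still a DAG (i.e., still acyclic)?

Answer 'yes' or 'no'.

Given toposort: [3, 2, 1, 0, 4]
Position of 4: index 4; position of 1: index 2
New edge 4->1: backward (u after v in old order)
Backward edge: old toposort is now invalid. Check if this creates a cycle.
Does 1 already reach 4? Reachable from 1: [0, 1, 4]. YES -> cycle!
Still a DAG? no

Answer: no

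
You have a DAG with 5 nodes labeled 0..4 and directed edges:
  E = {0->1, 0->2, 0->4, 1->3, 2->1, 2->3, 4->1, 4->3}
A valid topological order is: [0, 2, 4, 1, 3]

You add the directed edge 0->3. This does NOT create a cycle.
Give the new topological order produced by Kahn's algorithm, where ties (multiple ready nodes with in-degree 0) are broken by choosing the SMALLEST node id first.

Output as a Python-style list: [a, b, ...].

Old toposort: [0, 2, 4, 1, 3]
Added edge: 0->3
Position of 0 (0) < position of 3 (4). Old order still valid.
Run Kahn's algorithm (break ties by smallest node id):
  initial in-degrees: [0, 3, 1, 4, 1]
  ready (indeg=0): [0]
  pop 0: indeg[1]->2; indeg[2]->0; indeg[3]->3; indeg[4]->0 | ready=[2, 4] | order so far=[0]
  pop 2: indeg[1]->1; indeg[3]->2 | ready=[4] | order so far=[0, 2]
  pop 4: indeg[1]->0; indeg[3]->1 | ready=[1] | order so far=[0, 2, 4]
  pop 1: indeg[3]->0 | ready=[3] | order so far=[0, 2, 4, 1]
  pop 3: no out-edges | ready=[] | order so far=[0, 2, 4, 1, 3]
  Result: [0, 2, 4, 1, 3]

Answer: [0, 2, 4, 1, 3]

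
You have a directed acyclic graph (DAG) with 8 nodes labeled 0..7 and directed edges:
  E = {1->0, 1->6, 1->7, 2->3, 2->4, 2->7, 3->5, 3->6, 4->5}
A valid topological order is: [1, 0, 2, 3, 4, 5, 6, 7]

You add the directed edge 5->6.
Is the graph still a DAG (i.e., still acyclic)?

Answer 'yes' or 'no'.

Given toposort: [1, 0, 2, 3, 4, 5, 6, 7]
Position of 5: index 5; position of 6: index 6
New edge 5->6: forward
Forward edge: respects the existing order. Still a DAG, same toposort still valid.
Still a DAG? yes

Answer: yes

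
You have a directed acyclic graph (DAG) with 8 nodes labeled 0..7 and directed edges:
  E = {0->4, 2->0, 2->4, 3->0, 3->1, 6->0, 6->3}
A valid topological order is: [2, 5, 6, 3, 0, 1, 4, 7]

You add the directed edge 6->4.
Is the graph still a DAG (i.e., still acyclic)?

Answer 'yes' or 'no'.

Answer: yes

Derivation:
Given toposort: [2, 5, 6, 3, 0, 1, 4, 7]
Position of 6: index 2; position of 4: index 6
New edge 6->4: forward
Forward edge: respects the existing order. Still a DAG, same toposort still valid.
Still a DAG? yes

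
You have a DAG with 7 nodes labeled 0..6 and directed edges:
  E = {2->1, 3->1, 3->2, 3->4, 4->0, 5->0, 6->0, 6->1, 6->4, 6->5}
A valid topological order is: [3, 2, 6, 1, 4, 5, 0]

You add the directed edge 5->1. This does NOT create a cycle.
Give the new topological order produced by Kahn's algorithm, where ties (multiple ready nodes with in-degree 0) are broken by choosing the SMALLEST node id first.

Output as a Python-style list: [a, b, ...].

Answer: [3, 2, 6, 4, 5, 0, 1]

Derivation:
Old toposort: [3, 2, 6, 1, 4, 5, 0]
Added edge: 5->1
Position of 5 (5) > position of 1 (3). Must reorder: 5 must now come before 1.
Run Kahn's algorithm (break ties by smallest node id):
  initial in-degrees: [3, 4, 1, 0, 2, 1, 0]
  ready (indeg=0): [3, 6]
  pop 3: indeg[1]->3; indeg[2]->0; indeg[4]->1 | ready=[2, 6] | order so far=[3]
  pop 2: indeg[1]->2 | ready=[6] | order so far=[3, 2]
  pop 6: indeg[0]->2; indeg[1]->1; indeg[4]->0; indeg[5]->0 | ready=[4, 5] | order so far=[3, 2, 6]
  pop 4: indeg[0]->1 | ready=[5] | order so far=[3, 2, 6, 4]
  pop 5: indeg[0]->0; indeg[1]->0 | ready=[0, 1] | order so far=[3, 2, 6, 4, 5]
  pop 0: no out-edges | ready=[1] | order so far=[3, 2, 6, 4, 5, 0]
  pop 1: no out-edges | ready=[] | order so far=[3, 2, 6, 4, 5, 0, 1]
  Result: [3, 2, 6, 4, 5, 0, 1]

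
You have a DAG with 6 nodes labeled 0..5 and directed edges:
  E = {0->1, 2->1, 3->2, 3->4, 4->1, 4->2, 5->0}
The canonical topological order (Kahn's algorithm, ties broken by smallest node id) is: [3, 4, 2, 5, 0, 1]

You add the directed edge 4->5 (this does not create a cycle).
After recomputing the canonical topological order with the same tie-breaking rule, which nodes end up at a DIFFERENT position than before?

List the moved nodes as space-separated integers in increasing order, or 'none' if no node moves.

Answer: none

Derivation:
Old toposort: [3, 4, 2, 5, 0, 1]
Added edge 4->5
Recompute Kahn (smallest-id tiebreak):
  initial in-degrees: [1, 3, 2, 0, 1, 1]
  ready (indeg=0): [3]
  pop 3: indeg[2]->1; indeg[4]->0 | ready=[4] | order so far=[3]
  pop 4: indeg[1]->2; indeg[2]->0; indeg[5]->0 | ready=[2, 5] | order so far=[3, 4]
  pop 2: indeg[1]->1 | ready=[5] | order so far=[3, 4, 2]
  pop 5: indeg[0]->0 | ready=[0] | order so far=[3, 4, 2, 5]
  pop 0: indeg[1]->0 | ready=[1] | order so far=[3, 4, 2, 5, 0]
  pop 1: no out-edges | ready=[] | order so far=[3, 4, 2, 5, 0, 1]
New canonical toposort: [3, 4, 2, 5, 0, 1]
Compare positions:
  Node 0: index 4 -> 4 (same)
  Node 1: index 5 -> 5 (same)
  Node 2: index 2 -> 2 (same)
  Node 3: index 0 -> 0 (same)
  Node 4: index 1 -> 1 (same)
  Node 5: index 3 -> 3 (same)
Nodes that changed position: none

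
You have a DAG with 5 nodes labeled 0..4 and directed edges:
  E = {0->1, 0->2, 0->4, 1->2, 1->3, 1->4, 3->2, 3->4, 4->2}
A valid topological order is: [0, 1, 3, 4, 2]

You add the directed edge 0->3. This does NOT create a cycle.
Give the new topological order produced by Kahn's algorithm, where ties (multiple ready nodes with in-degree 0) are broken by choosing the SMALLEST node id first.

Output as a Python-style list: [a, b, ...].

Answer: [0, 1, 3, 4, 2]

Derivation:
Old toposort: [0, 1, 3, 4, 2]
Added edge: 0->3
Position of 0 (0) < position of 3 (2). Old order still valid.
Run Kahn's algorithm (break ties by smallest node id):
  initial in-degrees: [0, 1, 4, 2, 3]
  ready (indeg=0): [0]
  pop 0: indeg[1]->0; indeg[2]->3; indeg[3]->1; indeg[4]->2 | ready=[1] | order so far=[0]
  pop 1: indeg[2]->2; indeg[3]->0; indeg[4]->1 | ready=[3] | order so far=[0, 1]
  pop 3: indeg[2]->1; indeg[4]->0 | ready=[4] | order so far=[0, 1, 3]
  pop 4: indeg[2]->0 | ready=[2] | order so far=[0, 1, 3, 4]
  pop 2: no out-edges | ready=[] | order so far=[0, 1, 3, 4, 2]
  Result: [0, 1, 3, 4, 2]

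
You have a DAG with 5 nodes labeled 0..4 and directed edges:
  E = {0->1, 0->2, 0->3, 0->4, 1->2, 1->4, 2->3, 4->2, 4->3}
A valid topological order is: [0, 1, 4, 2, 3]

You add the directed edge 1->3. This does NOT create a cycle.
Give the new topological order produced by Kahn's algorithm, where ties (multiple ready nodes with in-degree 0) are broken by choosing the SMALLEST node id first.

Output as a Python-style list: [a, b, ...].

Answer: [0, 1, 4, 2, 3]

Derivation:
Old toposort: [0, 1, 4, 2, 3]
Added edge: 1->3
Position of 1 (1) < position of 3 (4). Old order still valid.
Run Kahn's algorithm (break ties by smallest node id):
  initial in-degrees: [0, 1, 3, 4, 2]
  ready (indeg=0): [0]
  pop 0: indeg[1]->0; indeg[2]->2; indeg[3]->3; indeg[4]->1 | ready=[1] | order so far=[0]
  pop 1: indeg[2]->1; indeg[3]->2; indeg[4]->0 | ready=[4] | order so far=[0, 1]
  pop 4: indeg[2]->0; indeg[3]->1 | ready=[2] | order so far=[0, 1, 4]
  pop 2: indeg[3]->0 | ready=[3] | order so far=[0, 1, 4, 2]
  pop 3: no out-edges | ready=[] | order so far=[0, 1, 4, 2, 3]
  Result: [0, 1, 4, 2, 3]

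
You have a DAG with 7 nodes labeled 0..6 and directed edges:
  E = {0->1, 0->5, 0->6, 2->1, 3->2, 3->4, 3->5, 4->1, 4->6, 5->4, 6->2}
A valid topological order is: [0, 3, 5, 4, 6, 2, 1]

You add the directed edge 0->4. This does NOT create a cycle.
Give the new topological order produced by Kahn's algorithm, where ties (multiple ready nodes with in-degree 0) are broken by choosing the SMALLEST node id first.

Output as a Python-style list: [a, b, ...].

Old toposort: [0, 3, 5, 4, 6, 2, 1]
Added edge: 0->4
Position of 0 (0) < position of 4 (3). Old order still valid.
Run Kahn's algorithm (break ties by smallest node id):
  initial in-degrees: [0, 3, 2, 0, 3, 2, 2]
  ready (indeg=0): [0, 3]
  pop 0: indeg[1]->2; indeg[4]->2; indeg[5]->1; indeg[6]->1 | ready=[3] | order so far=[0]
  pop 3: indeg[2]->1; indeg[4]->1; indeg[5]->0 | ready=[5] | order so far=[0, 3]
  pop 5: indeg[4]->0 | ready=[4] | order so far=[0, 3, 5]
  pop 4: indeg[1]->1; indeg[6]->0 | ready=[6] | order so far=[0, 3, 5, 4]
  pop 6: indeg[2]->0 | ready=[2] | order so far=[0, 3, 5, 4, 6]
  pop 2: indeg[1]->0 | ready=[1] | order so far=[0, 3, 5, 4, 6, 2]
  pop 1: no out-edges | ready=[] | order so far=[0, 3, 5, 4, 6, 2, 1]
  Result: [0, 3, 5, 4, 6, 2, 1]

Answer: [0, 3, 5, 4, 6, 2, 1]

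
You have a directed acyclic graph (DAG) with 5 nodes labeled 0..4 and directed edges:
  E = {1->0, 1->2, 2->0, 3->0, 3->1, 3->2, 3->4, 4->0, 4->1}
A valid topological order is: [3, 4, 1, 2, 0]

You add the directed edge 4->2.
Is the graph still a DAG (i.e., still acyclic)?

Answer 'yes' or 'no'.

Answer: yes

Derivation:
Given toposort: [3, 4, 1, 2, 0]
Position of 4: index 1; position of 2: index 3
New edge 4->2: forward
Forward edge: respects the existing order. Still a DAG, same toposort still valid.
Still a DAG? yes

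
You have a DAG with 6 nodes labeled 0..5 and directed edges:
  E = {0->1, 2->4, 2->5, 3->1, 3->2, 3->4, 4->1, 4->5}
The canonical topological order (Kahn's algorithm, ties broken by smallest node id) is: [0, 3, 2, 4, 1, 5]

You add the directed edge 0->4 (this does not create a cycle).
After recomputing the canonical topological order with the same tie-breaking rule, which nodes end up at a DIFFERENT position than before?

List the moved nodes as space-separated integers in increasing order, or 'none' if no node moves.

Old toposort: [0, 3, 2, 4, 1, 5]
Added edge 0->4
Recompute Kahn (smallest-id tiebreak):
  initial in-degrees: [0, 3, 1, 0, 3, 2]
  ready (indeg=0): [0, 3]
  pop 0: indeg[1]->2; indeg[4]->2 | ready=[3] | order so far=[0]
  pop 3: indeg[1]->1; indeg[2]->0; indeg[4]->1 | ready=[2] | order so far=[0, 3]
  pop 2: indeg[4]->0; indeg[5]->1 | ready=[4] | order so far=[0, 3, 2]
  pop 4: indeg[1]->0; indeg[5]->0 | ready=[1, 5] | order so far=[0, 3, 2, 4]
  pop 1: no out-edges | ready=[5] | order so far=[0, 3, 2, 4, 1]
  pop 5: no out-edges | ready=[] | order so far=[0, 3, 2, 4, 1, 5]
New canonical toposort: [0, 3, 2, 4, 1, 5]
Compare positions:
  Node 0: index 0 -> 0 (same)
  Node 1: index 4 -> 4 (same)
  Node 2: index 2 -> 2 (same)
  Node 3: index 1 -> 1 (same)
  Node 4: index 3 -> 3 (same)
  Node 5: index 5 -> 5 (same)
Nodes that changed position: none

Answer: none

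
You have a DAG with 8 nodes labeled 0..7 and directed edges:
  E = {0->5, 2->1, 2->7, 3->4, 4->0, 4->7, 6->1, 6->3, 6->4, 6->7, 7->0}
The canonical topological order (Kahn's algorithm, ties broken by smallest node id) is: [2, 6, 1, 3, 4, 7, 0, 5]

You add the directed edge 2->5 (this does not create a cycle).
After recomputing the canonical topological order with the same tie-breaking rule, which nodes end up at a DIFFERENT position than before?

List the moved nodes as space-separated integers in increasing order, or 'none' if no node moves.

Old toposort: [2, 6, 1, 3, 4, 7, 0, 5]
Added edge 2->5
Recompute Kahn (smallest-id tiebreak):
  initial in-degrees: [2, 2, 0, 1, 2, 2, 0, 3]
  ready (indeg=0): [2, 6]
  pop 2: indeg[1]->1; indeg[5]->1; indeg[7]->2 | ready=[6] | order so far=[2]
  pop 6: indeg[1]->0; indeg[3]->0; indeg[4]->1; indeg[7]->1 | ready=[1, 3] | order so far=[2, 6]
  pop 1: no out-edges | ready=[3] | order so far=[2, 6, 1]
  pop 3: indeg[4]->0 | ready=[4] | order so far=[2, 6, 1, 3]
  pop 4: indeg[0]->1; indeg[7]->0 | ready=[7] | order so far=[2, 6, 1, 3, 4]
  pop 7: indeg[0]->0 | ready=[0] | order so far=[2, 6, 1, 3, 4, 7]
  pop 0: indeg[5]->0 | ready=[5] | order so far=[2, 6, 1, 3, 4, 7, 0]
  pop 5: no out-edges | ready=[] | order so far=[2, 6, 1, 3, 4, 7, 0, 5]
New canonical toposort: [2, 6, 1, 3, 4, 7, 0, 5]
Compare positions:
  Node 0: index 6 -> 6 (same)
  Node 1: index 2 -> 2 (same)
  Node 2: index 0 -> 0 (same)
  Node 3: index 3 -> 3 (same)
  Node 4: index 4 -> 4 (same)
  Node 5: index 7 -> 7 (same)
  Node 6: index 1 -> 1 (same)
  Node 7: index 5 -> 5 (same)
Nodes that changed position: none

Answer: none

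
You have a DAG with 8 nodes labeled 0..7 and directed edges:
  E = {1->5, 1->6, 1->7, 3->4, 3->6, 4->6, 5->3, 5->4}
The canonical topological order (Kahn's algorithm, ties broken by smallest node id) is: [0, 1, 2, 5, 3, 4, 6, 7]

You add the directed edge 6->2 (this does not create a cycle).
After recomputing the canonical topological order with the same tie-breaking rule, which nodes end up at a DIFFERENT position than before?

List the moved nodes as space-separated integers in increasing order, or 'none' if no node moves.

Old toposort: [0, 1, 2, 5, 3, 4, 6, 7]
Added edge 6->2
Recompute Kahn (smallest-id tiebreak):
  initial in-degrees: [0, 0, 1, 1, 2, 1, 3, 1]
  ready (indeg=0): [0, 1]
  pop 0: no out-edges | ready=[1] | order so far=[0]
  pop 1: indeg[5]->0; indeg[6]->2; indeg[7]->0 | ready=[5, 7] | order so far=[0, 1]
  pop 5: indeg[3]->0; indeg[4]->1 | ready=[3, 7] | order so far=[0, 1, 5]
  pop 3: indeg[4]->0; indeg[6]->1 | ready=[4, 7] | order so far=[0, 1, 5, 3]
  pop 4: indeg[6]->0 | ready=[6, 7] | order so far=[0, 1, 5, 3, 4]
  pop 6: indeg[2]->0 | ready=[2, 7] | order so far=[0, 1, 5, 3, 4, 6]
  pop 2: no out-edges | ready=[7] | order so far=[0, 1, 5, 3, 4, 6, 2]
  pop 7: no out-edges | ready=[] | order so far=[0, 1, 5, 3, 4, 6, 2, 7]
New canonical toposort: [0, 1, 5, 3, 4, 6, 2, 7]
Compare positions:
  Node 0: index 0 -> 0 (same)
  Node 1: index 1 -> 1 (same)
  Node 2: index 2 -> 6 (moved)
  Node 3: index 4 -> 3 (moved)
  Node 4: index 5 -> 4 (moved)
  Node 5: index 3 -> 2 (moved)
  Node 6: index 6 -> 5 (moved)
  Node 7: index 7 -> 7 (same)
Nodes that changed position: 2 3 4 5 6

Answer: 2 3 4 5 6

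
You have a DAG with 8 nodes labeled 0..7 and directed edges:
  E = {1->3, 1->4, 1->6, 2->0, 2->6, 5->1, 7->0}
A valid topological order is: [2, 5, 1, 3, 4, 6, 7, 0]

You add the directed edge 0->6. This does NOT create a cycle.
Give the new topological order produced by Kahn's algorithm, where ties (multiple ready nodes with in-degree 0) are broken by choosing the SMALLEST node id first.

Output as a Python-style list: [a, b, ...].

Answer: [2, 5, 1, 3, 4, 7, 0, 6]

Derivation:
Old toposort: [2, 5, 1, 3, 4, 6, 7, 0]
Added edge: 0->6
Position of 0 (7) > position of 6 (5). Must reorder: 0 must now come before 6.
Run Kahn's algorithm (break ties by smallest node id):
  initial in-degrees: [2, 1, 0, 1, 1, 0, 3, 0]
  ready (indeg=0): [2, 5, 7]
  pop 2: indeg[0]->1; indeg[6]->2 | ready=[5, 7] | order so far=[2]
  pop 5: indeg[1]->0 | ready=[1, 7] | order so far=[2, 5]
  pop 1: indeg[3]->0; indeg[4]->0; indeg[6]->1 | ready=[3, 4, 7] | order so far=[2, 5, 1]
  pop 3: no out-edges | ready=[4, 7] | order so far=[2, 5, 1, 3]
  pop 4: no out-edges | ready=[7] | order so far=[2, 5, 1, 3, 4]
  pop 7: indeg[0]->0 | ready=[0] | order so far=[2, 5, 1, 3, 4, 7]
  pop 0: indeg[6]->0 | ready=[6] | order so far=[2, 5, 1, 3, 4, 7, 0]
  pop 6: no out-edges | ready=[] | order so far=[2, 5, 1, 3, 4, 7, 0, 6]
  Result: [2, 5, 1, 3, 4, 7, 0, 6]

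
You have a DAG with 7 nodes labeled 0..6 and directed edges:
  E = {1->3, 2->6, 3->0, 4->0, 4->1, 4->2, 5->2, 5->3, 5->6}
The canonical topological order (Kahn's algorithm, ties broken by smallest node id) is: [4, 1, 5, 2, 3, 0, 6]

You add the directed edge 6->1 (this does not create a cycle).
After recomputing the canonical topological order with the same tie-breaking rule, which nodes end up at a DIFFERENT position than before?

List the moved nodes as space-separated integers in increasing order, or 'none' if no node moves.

Answer: 0 1 2 3 5 6

Derivation:
Old toposort: [4, 1, 5, 2, 3, 0, 6]
Added edge 6->1
Recompute Kahn (smallest-id tiebreak):
  initial in-degrees: [2, 2, 2, 2, 0, 0, 2]
  ready (indeg=0): [4, 5]
  pop 4: indeg[0]->1; indeg[1]->1; indeg[2]->1 | ready=[5] | order so far=[4]
  pop 5: indeg[2]->0; indeg[3]->1; indeg[6]->1 | ready=[2] | order so far=[4, 5]
  pop 2: indeg[6]->0 | ready=[6] | order so far=[4, 5, 2]
  pop 6: indeg[1]->0 | ready=[1] | order so far=[4, 5, 2, 6]
  pop 1: indeg[3]->0 | ready=[3] | order so far=[4, 5, 2, 6, 1]
  pop 3: indeg[0]->0 | ready=[0] | order so far=[4, 5, 2, 6, 1, 3]
  pop 0: no out-edges | ready=[] | order so far=[4, 5, 2, 6, 1, 3, 0]
New canonical toposort: [4, 5, 2, 6, 1, 3, 0]
Compare positions:
  Node 0: index 5 -> 6 (moved)
  Node 1: index 1 -> 4 (moved)
  Node 2: index 3 -> 2 (moved)
  Node 3: index 4 -> 5 (moved)
  Node 4: index 0 -> 0 (same)
  Node 5: index 2 -> 1 (moved)
  Node 6: index 6 -> 3 (moved)
Nodes that changed position: 0 1 2 3 5 6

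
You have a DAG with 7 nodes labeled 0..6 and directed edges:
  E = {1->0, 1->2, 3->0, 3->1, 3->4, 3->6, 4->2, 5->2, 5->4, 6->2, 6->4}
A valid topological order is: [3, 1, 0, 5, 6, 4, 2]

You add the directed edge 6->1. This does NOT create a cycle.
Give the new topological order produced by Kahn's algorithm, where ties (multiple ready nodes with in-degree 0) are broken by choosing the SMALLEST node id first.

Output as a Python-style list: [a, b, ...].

Old toposort: [3, 1, 0, 5, 6, 4, 2]
Added edge: 6->1
Position of 6 (4) > position of 1 (1). Must reorder: 6 must now come before 1.
Run Kahn's algorithm (break ties by smallest node id):
  initial in-degrees: [2, 2, 4, 0, 3, 0, 1]
  ready (indeg=0): [3, 5]
  pop 3: indeg[0]->1; indeg[1]->1; indeg[4]->2; indeg[6]->0 | ready=[5, 6] | order so far=[3]
  pop 5: indeg[2]->3; indeg[4]->1 | ready=[6] | order so far=[3, 5]
  pop 6: indeg[1]->0; indeg[2]->2; indeg[4]->0 | ready=[1, 4] | order so far=[3, 5, 6]
  pop 1: indeg[0]->0; indeg[2]->1 | ready=[0, 4] | order so far=[3, 5, 6, 1]
  pop 0: no out-edges | ready=[4] | order so far=[3, 5, 6, 1, 0]
  pop 4: indeg[2]->0 | ready=[2] | order so far=[3, 5, 6, 1, 0, 4]
  pop 2: no out-edges | ready=[] | order so far=[3, 5, 6, 1, 0, 4, 2]
  Result: [3, 5, 6, 1, 0, 4, 2]

Answer: [3, 5, 6, 1, 0, 4, 2]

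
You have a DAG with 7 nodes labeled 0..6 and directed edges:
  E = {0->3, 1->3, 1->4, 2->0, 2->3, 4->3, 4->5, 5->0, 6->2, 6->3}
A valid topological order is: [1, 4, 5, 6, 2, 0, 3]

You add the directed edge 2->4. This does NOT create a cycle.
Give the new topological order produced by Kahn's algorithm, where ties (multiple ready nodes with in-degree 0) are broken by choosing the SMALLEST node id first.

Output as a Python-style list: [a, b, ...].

Answer: [1, 6, 2, 4, 5, 0, 3]

Derivation:
Old toposort: [1, 4, 5, 6, 2, 0, 3]
Added edge: 2->4
Position of 2 (4) > position of 4 (1). Must reorder: 2 must now come before 4.
Run Kahn's algorithm (break ties by smallest node id):
  initial in-degrees: [2, 0, 1, 5, 2, 1, 0]
  ready (indeg=0): [1, 6]
  pop 1: indeg[3]->4; indeg[4]->1 | ready=[6] | order so far=[1]
  pop 6: indeg[2]->0; indeg[3]->3 | ready=[2] | order so far=[1, 6]
  pop 2: indeg[0]->1; indeg[3]->2; indeg[4]->0 | ready=[4] | order so far=[1, 6, 2]
  pop 4: indeg[3]->1; indeg[5]->0 | ready=[5] | order so far=[1, 6, 2, 4]
  pop 5: indeg[0]->0 | ready=[0] | order so far=[1, 6, 2, 4, 5]
  pop 0: indeg[3]->0 | ready=[3] | order so far=[1, 6, 2, 4, 5, 0]
  pop 3: no out-edges | ready=[] | order so far=[1, 6, 2, 4, 5, 0, 3]
  Result: [1, 6, 2, 4, 5, 0, 3]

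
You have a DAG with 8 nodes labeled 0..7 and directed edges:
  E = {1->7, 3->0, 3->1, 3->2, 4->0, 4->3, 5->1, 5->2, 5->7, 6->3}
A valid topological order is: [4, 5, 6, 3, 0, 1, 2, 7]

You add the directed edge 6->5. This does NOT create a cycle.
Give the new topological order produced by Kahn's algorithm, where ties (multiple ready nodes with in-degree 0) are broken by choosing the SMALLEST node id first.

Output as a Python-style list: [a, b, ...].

Old toposort: [4, 5, 6, 3, 0, 1, 2, 7]
Added edge: 6->5
Position of 6 (2) > position of 5 (1). Must reorder: 6 must now come before 5.
Run Kahn's algorithm (break ties by smallest node id):
  initial in-degrees: [2, 2, 2, 2, 0, 1, 0, 2]
  ready (indeg=0): [4, 6]
  pop 4: indeg[0]->1; indeg[3]->1 | ready=[6] | order so far=[4]
  pop 6: indeg[3]->0; indeg[5]->0 | ready=[3, 5] | order so far=[4, 6]
  pop 3: indeg[0]->0; indeg[1]->1; indeg[2]->1 | ready=[0, 5] | order so far=[4, 6, 3]
  pop 0: no out-edges | ready=[5] | order so far=[4, 6, 3, 0]
  pop 5: indeg[1]->0; indeg[2]->0; indeg[7]->1 | ready=[1, 2] | order so far=[4, 6, 3, 0, 5]
  pop 1: indeg[7]->0 | ready=[2, 7] | order so far=[4, 6, 3, 0, 5, 1]
  pop 2: no out-edges | ready=[7] | order so far=[4, 6, 3, 0, 5, 1, 2]
  pop 7: no out-edges | ready=[] | order so far=[4, 6, 3, 0, 5, 1, 2, 7]
  Result: [4, 6, 3, 0, 5, 1, 2, 7]

Answer: [4, 6, 3, 0, 5, 1, 2, 7]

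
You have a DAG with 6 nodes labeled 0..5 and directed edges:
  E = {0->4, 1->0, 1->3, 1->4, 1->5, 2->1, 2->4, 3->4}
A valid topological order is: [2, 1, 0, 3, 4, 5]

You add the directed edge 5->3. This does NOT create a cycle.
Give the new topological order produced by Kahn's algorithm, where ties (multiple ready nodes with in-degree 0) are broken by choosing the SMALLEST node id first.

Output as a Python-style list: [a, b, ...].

Old toposort: [2, 1, 0, 3, 4, 5]
Added edge: 5->3
Position of 5 (5) > position of 3 (3). Must reorder: 5 must now come before 3.
Run Kahn's algorithm (break ties by smallest node id):
  initial in-degrees: [1, 1, 0, 2, 4, 1]
  ready (indeg=0): [2]
  pop 2: indeg[1]->0; indeg[4]->3 | ready=[1] | order so far=[2]
  pop 1: indeg[0]->0; indeg[3]->1; indeg[4]->2; indeg[5]->0 | ready=[0, 5] | order so far=[2, 1]
  pop 0: indeg[4]->1 | ready=[5] | order so far=[2, 1, 0]
  pop 5: indeg[3]->0 | ready=[3] | order so far=[2, 1, 0, 5]
  pop 3: indeg[4]->0 | ready=[4] | order so far=[2, 1, 0, 5, 3]
  pop 4: no out-edges | ready=[] | order so far=[2, 1, 0, 5, 3, 4]
  Result: [2, 1, 0, 5, 3, 4]

Answer: [2, 1, 0, 5, 3, 4]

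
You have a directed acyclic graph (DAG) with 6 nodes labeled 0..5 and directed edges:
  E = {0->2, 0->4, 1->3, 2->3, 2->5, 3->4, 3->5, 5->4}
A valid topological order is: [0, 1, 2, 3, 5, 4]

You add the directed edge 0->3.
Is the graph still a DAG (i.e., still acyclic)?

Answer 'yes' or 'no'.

Given toposort: [0, 1, 2, 3, 5, 4]
Position of 0: index 0; position of 3: index 3
New edge 0->3: forward
Forward edge: respects the existing order. Still a DAG, same toposort still valid.
Still a DAG? yes

Answer: yes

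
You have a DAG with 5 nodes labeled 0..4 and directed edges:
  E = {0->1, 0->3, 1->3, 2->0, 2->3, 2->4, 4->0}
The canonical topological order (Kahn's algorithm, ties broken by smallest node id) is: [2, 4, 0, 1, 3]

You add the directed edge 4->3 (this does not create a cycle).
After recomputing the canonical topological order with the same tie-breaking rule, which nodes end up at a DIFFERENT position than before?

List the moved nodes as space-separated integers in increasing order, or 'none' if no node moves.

Answer: none

Derivation:
Old toposort: [2, 4, 0, 1, 3]
Added edge 4->3
Recompute Kahn (smallest-id tiebreak):
  initial in-degrees: [2, 1, 0, 4, 1]
  ready (indeg=0): [2]
  pop 2: indeg[0]->1; indeg[3]->3; indeg[4]->0 | ready=[4] | order so far=[2]
  pop 4: indeg[0]->0; indeg[3]->2 | ready=[0] | order so far=[2, 4]
  pop 0: indeg[1]->0; indeg[3]->1 | ready=[1] | order so far=[2, 4, 0]
  pop 1: indeg[3]->0 | ready=[3] | order so far=[2, 4, 0, 1]
  pop 3: no out-edges | ready=[] | order so far=[2, 4, 0, 1, 3]
New canonical toposort: [2, 4, 0, 1, 3]
Compare positions:
  Node 0: index 2 -> 2 (same)
  Node 1: index 3 -> 3 (same)
  Node 2: index 0 -> 0 (same)
  Node 3: index 4 -> 4 (same)
  Node 4: index 1 -> 1 (same)
Nodes that changed position: none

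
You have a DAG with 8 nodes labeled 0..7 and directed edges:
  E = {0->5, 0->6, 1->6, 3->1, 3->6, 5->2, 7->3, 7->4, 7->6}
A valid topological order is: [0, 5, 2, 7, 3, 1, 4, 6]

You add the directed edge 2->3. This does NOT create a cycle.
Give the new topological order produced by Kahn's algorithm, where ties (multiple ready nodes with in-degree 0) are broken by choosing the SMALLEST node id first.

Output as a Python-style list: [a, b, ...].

Old toposort: [0, 5, 2, 7, 3, 1, 4, 6]
Added edge: 2->3
Position of 2 (2) < position of 3 (4). Old order still valid.
Run Kahn's algorithm (break ties by smallest node id):
  initial in-degrees: [0, 1, 1, 2, 1, 1, 4, 0]
  ready (indeg=0): [0, 7]
  pop 0: indeg[5]->0; indeg[6]->3 | ready=[5, 7] | order so far=[0]
  pop 5: indeg[2]->0 | ready=[2, 7] | order so far=[0, 5]
  pop 2: indeg[3]->1 | ready=[7] | order so far=[0, 5, 2]
  pop 7: indeg[3]->0; indeg[4]->0; indeg[6]->2 | ready=[3, 4] | order so far=[0, 5, 2, 7]
  pop 3: indeg[1]->0; indeg[6]->1 | ready=[1, 4] | order so far=[0, 5, 2, 7, 3]
  pop 1: indeg[6]->0 | ready=[4, 6] | order so far=[0, 5, 2, 7, 3, 1]
  pop 4: no out-edges | ready=[6] | order so far=[0, 5, 2, 7, 3, 1, 4]
  pop 6: no out-edges | ready=[] | order so far=[0, 5, 2, 7, 3, 1, 4, 6]
  Result: [0, 5, 2, 7, 3, 1, 4, 6]

Answer: [0, 5, 2, 7, 3, 1, 4, 6]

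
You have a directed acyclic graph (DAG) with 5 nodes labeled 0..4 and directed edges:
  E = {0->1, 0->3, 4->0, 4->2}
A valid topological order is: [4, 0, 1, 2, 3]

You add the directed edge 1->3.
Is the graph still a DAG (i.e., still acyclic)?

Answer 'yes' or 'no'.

Answer: yes

Derivation:
Given toposort: [4, 0, 1, 2, 3]
Position of 1: index 2; position of 3: index 4
New edge 1->3: forward
Forward edge: respects the existing order. Still a DAG, same toposort still valid.
Still a DAG? yes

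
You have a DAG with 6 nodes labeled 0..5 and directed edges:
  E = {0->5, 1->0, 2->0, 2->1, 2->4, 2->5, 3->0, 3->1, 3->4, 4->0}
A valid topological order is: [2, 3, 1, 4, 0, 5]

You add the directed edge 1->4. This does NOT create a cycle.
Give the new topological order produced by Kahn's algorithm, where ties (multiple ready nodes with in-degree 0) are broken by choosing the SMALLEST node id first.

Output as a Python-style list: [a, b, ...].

Answer: [2, 3, 1, 4, 0, 5]

Derivation:
Old toposort: [2, 3, 1, 4, 0, 5]
Added edge: 1->4
Position of 1 (2) < position of 4 (3). Old order still valid.
Run Kahn's algorithm (break ties by smallest node id):
  initial in-degrees: [4, 2, 0, 0, 3, 2]
  ready (indeg=0): [2, 3]
  pop 2: indeg[0]->3; indeg[1]->1; indeg[4]->2; indeg[5]->1 | ready=[3] | order so far=[2]
  pop 3: indeg[0]->2; indeg[1]->0; indeg[4]->1 | ready=[1] | order so far=[2, 3]
  pop 1: indeg[0]->1; indeg[4]->0 | ready=[4] | order so far=[2, 3, 1]
  pop 4: indeg[0]->0 | ready=[0] | order so far=[2, 3, 1, 4]
  pop 0: indeg[5]->0 | ready=[5] | order so far=[2, 3, 1, 4, 0]
  pop 5: no out-edges | ready=[] | order so far=[2, 3, 1, 4, 0, 5]
  Result: [2, 3, 1, 4, 0, 5]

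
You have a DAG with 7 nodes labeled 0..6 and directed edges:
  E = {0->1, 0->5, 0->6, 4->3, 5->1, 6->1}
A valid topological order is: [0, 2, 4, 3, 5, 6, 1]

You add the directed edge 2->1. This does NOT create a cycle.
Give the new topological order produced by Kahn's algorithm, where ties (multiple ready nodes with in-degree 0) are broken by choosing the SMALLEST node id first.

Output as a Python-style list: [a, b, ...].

Answer: [0, 2, 4, 3, 5, 6, 1]

Derivation:
Old toposort: [0, 2, 4, 3, 5, 6, 1]
Added edge: 2->1
Position of 2 (1) < position of 1 (6). Old order still valid.
Run Kahn's algorithm (break ties by smallest node id):
  initial in-degrees: [0, 4, 0, 1, 0, 1, 1]
  ready (indeg=0): [0, 2, 4]
  pop 0: indeg[1]->3; indeg[5]->0; indeg[6]->0 | ready=[2, 4, 5, 6] | order so far=[0]
  pop 2: indeg[1]->2 | ready=[4, 5, 6] | order so far=[0, 2]
  pop 4: indeg[3]->0 | ready=[3, 5, 6] | order so far=[0, 2, 4]
  pop 3: no out-edges | ready=[5, 6] | order so far=[0, 2, 4, 3]
  pop 5: indeg[1]->1 | ready=[6] | order so far=[0, 2, 4, 3, 5]
  pop 6: indeg[1]->0 | ready=[1] | order so far=[0, 2, 4, 3, 5, 6]
  pop 1: no out-edges | ready=[] | order so far=[0, 2, 4, 3, 5, 6, 1]
  Result: [0, 2, 4, 3, 5, 6, 1]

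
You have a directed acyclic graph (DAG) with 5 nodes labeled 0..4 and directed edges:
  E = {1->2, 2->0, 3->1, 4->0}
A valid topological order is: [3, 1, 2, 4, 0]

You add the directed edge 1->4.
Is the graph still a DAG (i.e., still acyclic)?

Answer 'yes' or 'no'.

Given toposort: [3, 1, 2, 4, 0]
Position of 1: index 1; position of 4: index 3
New edge 1->4: forward
Forward edge: respects the existing order. Still a DAG, same toposort still valid.
Still a DAG? yes

Answer: yes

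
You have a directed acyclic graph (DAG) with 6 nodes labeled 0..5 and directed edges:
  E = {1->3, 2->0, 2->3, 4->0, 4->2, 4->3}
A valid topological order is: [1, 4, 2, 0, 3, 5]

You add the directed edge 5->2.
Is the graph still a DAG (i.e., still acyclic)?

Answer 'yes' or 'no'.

Given toposort: [1, 4, 2, 0, 3, 5]
Position of 5: index 5; position of 2: index 2
New edge 5->2: backward (u after v in old order)
Backward edge: old toposort is now invalid. Check if this creates a cycle.
Does 2 already reach 5? Reachable from 2: [0, 2, 3]. NO -> still a DAG (reorder needed).
Still a DAG? yes

Answer: yes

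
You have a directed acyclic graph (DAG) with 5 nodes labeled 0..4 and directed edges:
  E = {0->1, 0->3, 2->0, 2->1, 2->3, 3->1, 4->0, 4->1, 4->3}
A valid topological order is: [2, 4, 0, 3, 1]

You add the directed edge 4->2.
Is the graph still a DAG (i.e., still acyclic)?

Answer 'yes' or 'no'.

Given toposort: [2, 4, 0, 3, 1]
Position of 4: index 1; position of 2: index 0
New edge 4->2: backward (u after v in old order)
Backward edge: old toposort is now invalid. Check if this creates a cycle.
Does 2 already reach 4? Reachable from 2: [0, 1, 2, 3]. NO -> still a DAG (reorder needed).
Still a DAG? yes

Answer: yes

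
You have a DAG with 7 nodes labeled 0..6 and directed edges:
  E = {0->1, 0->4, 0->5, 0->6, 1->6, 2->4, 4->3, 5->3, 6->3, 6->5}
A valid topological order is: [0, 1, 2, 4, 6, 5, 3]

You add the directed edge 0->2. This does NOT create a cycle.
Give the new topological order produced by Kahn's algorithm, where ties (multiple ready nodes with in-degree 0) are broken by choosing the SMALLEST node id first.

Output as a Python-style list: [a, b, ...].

Old toposort: [0, 1, 2, 4, 6, 5, 3]
Added edge: 0->2
Position of 0 (0) < position of 2 (2). Old order still valid.
Run Kahn's algorithm (break ties by smallest node id):
  initial in-degrees: [0, 1, 1, 3, 2, 2, 2]
  ready (indeg=0): [0]
  pop 0: indeg[1]->0; indeg[2]->0; indeg[4]->1; indeg[5]->1; indeg[6]->1 | ready=[1, 2] | order so far=[0]
  pop 1: indeg[6]->0 | ready=[2, 6] | order so far=[0, 1]
  pop 2: indeg[4]->0 | ready=[4, 6] | order so far=[0, 1, 2]
  pop 4: indeg[3]->2 | ready=[6] | order so far=[0, 1, 2, 4]
  pop 6: indeg[3]->1; indeg[5]->0 | ready=[5] | order so far=[0, 1, 2, 4, 6]
  pop 5: indeg[3]->0 | ready=[3] | order so far=[0, 1, 2, 4, 6, 5]
  pop 3: no out-edges | ready=[] | order so far=[0, 1, 2, 4, 6, 5, 3]
  Result: [0, 1, 2, 4, 6, 5, 3]

Answer: [0, 1, 2, 4, 6, 5, 3]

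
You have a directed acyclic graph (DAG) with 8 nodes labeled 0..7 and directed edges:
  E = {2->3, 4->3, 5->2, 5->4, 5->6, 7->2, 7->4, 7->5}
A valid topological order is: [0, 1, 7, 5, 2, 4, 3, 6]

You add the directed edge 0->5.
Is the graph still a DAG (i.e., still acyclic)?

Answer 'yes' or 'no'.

Given toposort: [0, 1, 7, 5, 2, 4, 3, 6]
Position of 0: index 0; position of 5: index 3
New edge 0->5: forward
Forward edge: respects the existing order. Still a DAG, same toposort still valid.
Still a DAG? yes

Answer: yes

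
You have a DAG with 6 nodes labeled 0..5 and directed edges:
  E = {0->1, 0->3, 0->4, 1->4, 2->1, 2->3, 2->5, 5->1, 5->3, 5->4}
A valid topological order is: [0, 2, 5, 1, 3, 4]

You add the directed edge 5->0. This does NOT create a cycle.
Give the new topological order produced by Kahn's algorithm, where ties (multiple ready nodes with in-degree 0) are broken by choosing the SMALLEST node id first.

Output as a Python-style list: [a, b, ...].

Answer: [2, 5, 0, 1, 3, 4]

Derivation:
Old toposort: [0, 2, 5, 1, 3, 4]
Added edge: 5->0
Position of 5 (2) > position of 0 (0). Must reorder: 5 must now come before 0.
Run Kahn's algorithm (break ties by smallest node id):
  initial in-degrees: [1, 3, 0, 3, 3, 1]
  ready (indeg=0): [2]
  pop 2: indeg[1]->2; indeg[3]->2; indeg[5]->0 | ready=[5] | order so far=[2]
  pop 5: indeg[0]->0; indeg[1]->1; indeg[3]->1; indeg[4]->2 | ready=[0] | order so far=[2, 5]
  pop 0: indeg[1]->0; indeg[3]->0; indeg[4]->1 | ready=[1, 3] | order so far=[2, 5, 0]
  pop 1: indeg[4]->0 | ready=[3, 4] | order so far=[2, 5, 0, 1]
  pop 3: no out-edges | ready=[4] | order so far=[2, 5, 0, 1, 3]
  pop 4: no out-edges | ready=[] | order so far=[2, 5, 0, 1, 3, 4]
  Result: [2, 5, 0, 1, 3, 4]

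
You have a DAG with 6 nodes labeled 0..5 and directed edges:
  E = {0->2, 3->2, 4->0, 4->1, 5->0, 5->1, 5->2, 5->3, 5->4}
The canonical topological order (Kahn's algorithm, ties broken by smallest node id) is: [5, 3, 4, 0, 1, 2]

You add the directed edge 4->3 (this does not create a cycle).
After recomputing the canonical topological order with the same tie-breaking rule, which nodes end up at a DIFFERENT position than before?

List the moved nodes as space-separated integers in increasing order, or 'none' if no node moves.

Answer: 0 1 3 4

Derivation:
Old toposort: [5, 3, 4, 0, 1, 2]
Added edge 4->3
Recompute Kahn (smallest-id tiebreak):
  initial in-degrees: [2, 2, 3, 2, 1, 0]
  ready (indeg=0): [5]
  pop 5: indeg[0]->1; indeg[1]->1; indeg[2]->2; indeg[3]->1; indeg[4]->0 | ready=[4] | order so far=[5]
  pop 4: indeg[0]->0; indeg[1]->0; indeg[3]->0 | ready=[0, 1, 3] | order so far=[5, 4]
  pop 0: indeg[2]->1 | ready=[1, 3] | order so far=[5, 4, 0]
  pop 1: no out-edges | ready=[3] | order so far=[5, 4, 0, 1]
  pop 3: indeg[2]->0 | ready=[2] | order so far=[5, 4, 0, 1, 3]
  pop 2: no out-edges | ready=[] | order so far=[5, 4, 0, 1, 3, 2]
New canonical toposort: [5, 4, 0, 1, 3, 2]
Compare positions:
  Node 0: index 3 -> 2 (moved)
  Node 1: index 4 -> 3 (moved)
  Node 2: index 5 -> 5 (same)
  Node 3: index 1 -> 4 (moved)
  Node 4: index 2 -> 1 (moved)
  Node 5: index 0 -> 0 (same)
Nodes that changed position: 0 1 3 4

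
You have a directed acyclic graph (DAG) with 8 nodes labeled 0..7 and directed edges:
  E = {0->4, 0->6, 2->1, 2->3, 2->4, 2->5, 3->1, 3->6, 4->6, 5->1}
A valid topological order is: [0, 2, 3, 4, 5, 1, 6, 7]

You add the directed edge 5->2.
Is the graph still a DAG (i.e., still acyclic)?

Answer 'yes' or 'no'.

Answer: no

Derivation:
Given toposort: [0, 2, 3, 4, 5, 1, 6, 7]
Position of 5: index 4; position of 2: index 1
New edge 5->2: backward (u after v in old order)
Backward edge: old toposort is now invalid. Check if this creates a cycle.
Does 2 already reach 5? Reachable from 2: [1, 2, 3, 4, 5, 6]. YES -> cycle!
Still a DAG? no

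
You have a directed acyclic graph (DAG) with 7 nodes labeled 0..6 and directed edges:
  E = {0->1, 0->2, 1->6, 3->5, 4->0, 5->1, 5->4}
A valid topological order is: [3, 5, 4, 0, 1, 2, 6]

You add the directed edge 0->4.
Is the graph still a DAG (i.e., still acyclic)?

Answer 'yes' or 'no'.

Given toposort: [3, 5, 4, 0, 1, 2, 6]
Position of 0: index 3; position of 4: index 2
New edge 0->4: backward (u after v in old order)
Backward edge: old toposort is now invalid. Check if this creates a cycle.
Does 4 already reach 0? Reachable from 4: [0, 1, 2, 4, 6]. YES -> cycle!
Still a DAG? no

Answer: no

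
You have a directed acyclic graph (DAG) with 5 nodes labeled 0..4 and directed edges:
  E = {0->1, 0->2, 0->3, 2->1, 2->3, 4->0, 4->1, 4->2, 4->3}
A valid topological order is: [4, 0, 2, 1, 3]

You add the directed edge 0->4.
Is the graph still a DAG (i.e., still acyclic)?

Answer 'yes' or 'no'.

Given toposort: [4, 0, 2, 1, 3]
Position of 0: index 1; position of 4: index 0
New edge 0->4: backward (u after v in old order)
Backward edge: old toposort is now invalid. Check if this creates a cycle.
Does 4 already reach 0? Reachable from 4: [0, 1, 2, 3, 4]. YES -> cycle!
Still a DAG? no

Answer: no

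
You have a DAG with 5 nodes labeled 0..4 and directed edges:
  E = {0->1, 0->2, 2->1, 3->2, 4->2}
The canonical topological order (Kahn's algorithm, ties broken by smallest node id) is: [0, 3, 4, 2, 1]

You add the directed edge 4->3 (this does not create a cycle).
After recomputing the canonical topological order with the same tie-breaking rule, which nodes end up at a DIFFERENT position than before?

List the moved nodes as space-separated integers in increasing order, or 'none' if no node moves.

Old toposort: [0, 3, 4, 2, 1]
Added edge 4->3
Recompute Kahn (smallest-id tiebreak):
  initial in-degrees: [0, 2, 3, 1, 0]
  ready (indeg=0): [0, 4]
  pop 0: indeg[1]->1; indeg[2]->2 | ready=[4] | order so far=[0]
  pop 4: indeg[2]->1; indeg[3]->0 | ready=[3] | order so far=[0, 4]
  pop 3: indeg[2]->0 | ready=[2] | order so far=[0, 4, 3]
  pop 2: indeg[1]->0 | ready=[1] | order so far=[0, 4, 3, 2]
  pop 1: no out-edges | ready=[] | order so far=[0, 4, 3, 2, 1]
New canonical toposort: [0, 4, 3, 2, 1]
Compare positions:
  Node 0: index 0 -> 0 (same)
  Node 1: index 4 -> 4 (same)
  Node 2: index 3 -> 3 (same)
  Node 3: index 1 -> 2 (moved)
  Node 4: index 2 -> 1 (moved)
Nodes that changed position: 3 4

Answer: 3 4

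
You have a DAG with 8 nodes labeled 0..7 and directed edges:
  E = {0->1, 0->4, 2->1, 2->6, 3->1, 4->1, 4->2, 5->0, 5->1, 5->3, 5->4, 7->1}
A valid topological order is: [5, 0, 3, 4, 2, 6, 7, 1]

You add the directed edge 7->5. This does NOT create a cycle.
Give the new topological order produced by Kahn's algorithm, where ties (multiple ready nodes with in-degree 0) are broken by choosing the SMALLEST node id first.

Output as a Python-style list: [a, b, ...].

Old toposort: [5, 0, 3, 4, 2, 6, 7, 1]
Added edge: 7->5
Position of 7 (6) > position of 5 (0). Must reorder: 7 must now come before 5.
Run Kahn's algorithm (break ties by smallest node id):
  initial in-degrees: [1, 6, 1, 1, 2, 1, 1, 0]
  ready (indeg=0): [7]
  pop 7: indeg[1]->5; indeg[5]->0 | ready=[5] | order so far=[7]
  pop 5: indeg[0]->0; indeg[1]->4; indeg[3]->0; indeg[4]->1 | ready=[0, 3] | order so far=[7, 5]
  pop 0: indeg[1]->3; indeg[4]->0 | ready=[3, 4] | order so far=[7, 5, 0]
  pop 3: indeg[1]->2 | ready=[4] | order so far=[7, 5, 0, 3]
  pop 4: indeg[1]->1; indeg[2]->0 | ready=[2] | order so far=[7, 5, 0, 3, 4]
  pop 2: indeg[1]->0; indeg[6]->0 | ready=[1, 6] | order so far=[7, 5, 0, 3, 4, 2]
  pop 1: no out-edges | ready=[6] | order so far=[7, 5, 0, 3, 4, 2, 1]
  pop 6: no out-edges | ready=[] | order so far=[7, 5, 0, 3, 4, 2, 1, 6]
  Result: [7, 5, 0, 3, 4, 2, 1, 6]

Answer: [7, 5, 0, 3, 4, 2, 1, 6]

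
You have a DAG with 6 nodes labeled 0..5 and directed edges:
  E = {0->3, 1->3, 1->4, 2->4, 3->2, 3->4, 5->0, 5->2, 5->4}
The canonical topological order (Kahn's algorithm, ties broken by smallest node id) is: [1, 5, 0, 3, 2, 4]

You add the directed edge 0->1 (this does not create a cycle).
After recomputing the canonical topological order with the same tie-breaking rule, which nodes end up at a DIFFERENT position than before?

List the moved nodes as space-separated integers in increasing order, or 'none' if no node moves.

Old toposort: [1, 5, 0, 3, 2, 4]
Added edge 0->1
Recompute Kahn (smallest-id tiebreak):
  initial in-degrees: [1, 1, 2, 2, 4, 0]
  ready (indeg=0): [5]
  pop 5: indeg[0]->0; indeg[2]->1; indeg[4]->3 | ready=[0] | order so far=[5]
  pop 0: indeg[1]->0; indeg[3]->1 | ready=[1] | order so far=[5, 0]
  pop 1: indeg[3]->0; indeg[4]->2 | ready=[3] | order so far=[5, 0, 1]
  pop 3: indeg[2]->0; indeg[4]->1 | ready=[2] | order so far=[5, 0, 1, 3]
  pop 2: indeg[4]->0 | ready=[4] | order so far=[5, 0, 1, 3, 2]
  pop 4: no out-edges | ready=[] | order so far=[5, 0, 1, 3, 2, 4]
New canonical toposort: [5, 0, 1, 3, 2, 4]
Compare positions:
  Node 0: index 2 -> 1 (moved)
  Node 1: index 0 -> 2 (moved)
  Node 2: index 4 -> 4 (same)
  Node 3: index 3 -> 3 (same)
  Node 4: index 5 -> 5 (same)
  Node 5: index 1 -> 0 (moved)
Nodes that changed position: 0 1 5

Answer: 0 1 5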